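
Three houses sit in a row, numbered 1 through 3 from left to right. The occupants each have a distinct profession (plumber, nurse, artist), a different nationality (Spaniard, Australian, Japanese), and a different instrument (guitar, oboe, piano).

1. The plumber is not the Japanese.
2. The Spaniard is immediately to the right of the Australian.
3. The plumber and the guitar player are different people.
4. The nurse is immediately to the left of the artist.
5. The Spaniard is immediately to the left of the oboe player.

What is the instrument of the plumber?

piano

From clue 5, the Spaniard must be in house 2.
Clue 5: the oboe player is in house 3.
So house 1 gets Australian for nationality.
That leaves Japanese as the nationality for house 3.
The only profession still possible for house 3 is artist.
Clue 4 places the nurse in house 2.
The only profession still possible for house 1 is plumber.
Clue 3: the guitar player is in house 2.
The only instrument still possible for house 1 is piano.
So: house 1 = plumber/Australian/piano, house 2 = nurse/Spaniard/guitar, house 3 = artist/Japanese/oboe.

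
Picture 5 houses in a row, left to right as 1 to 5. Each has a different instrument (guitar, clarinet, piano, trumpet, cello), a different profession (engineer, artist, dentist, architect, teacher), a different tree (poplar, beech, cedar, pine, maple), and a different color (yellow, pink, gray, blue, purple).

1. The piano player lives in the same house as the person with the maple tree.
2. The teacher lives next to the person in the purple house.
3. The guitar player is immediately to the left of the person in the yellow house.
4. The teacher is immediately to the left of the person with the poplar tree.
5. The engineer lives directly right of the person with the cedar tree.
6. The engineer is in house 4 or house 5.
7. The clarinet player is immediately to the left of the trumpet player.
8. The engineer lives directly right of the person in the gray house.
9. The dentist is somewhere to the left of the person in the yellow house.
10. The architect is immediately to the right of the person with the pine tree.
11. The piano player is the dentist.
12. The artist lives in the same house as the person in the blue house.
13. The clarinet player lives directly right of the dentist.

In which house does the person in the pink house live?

The engineer is narrowed to house 4 or 5; consider each.
Placing it in house 4 leads to a contradiction, so it's in house 5.
From clue 5, the person with the cedar tree must be in house 4.
Clue 8 places the person in the gray house in house 4.
The clarinet player is narrowed to house 2 or 3 or 4; consider each.
Placing it in house 3 and house 4 leads to a contradiction, so it's in house 2.
From clue 7, the trumpet player must be in house 3.
From clue 13, the dentist must be in house 1.
The only instrument still possible for house 5 is cello.
From clue 1, the person with the maple tree must be in house 1.
That leaves piano as the instrument for house 1.
House 4 instrument: only guitar fits.
Clue 3: the person in the yellow house is in house 5.
The architect is narrowed to house 3 or 4; consider each.
Placing it in house 4 leads to a contradiction, so it's in house 3.
From clue 10, the person with the pine tree must be in house 2.
The only profession still possible for house 4 is teacher.
By clue 2, the person in the purple house is in house 3.
Clue 4 places the person with the poplar tree in house 5.
By clue 12, the person in the blue house is in house 2.
So house 2 gets artist for profession.
The only tree still possible for house 3 is beech.
The only color still possible for house 1 is pink.
So: house 1 = piano/dentist/maple/pink, house 2 = clarinet/artist/pine/blue, house 3 = trumpet/architect/beech/purple, house 4 = guitar/teacher/cedar/gray, house 5 = cello/engineer/poplar/yellow.

1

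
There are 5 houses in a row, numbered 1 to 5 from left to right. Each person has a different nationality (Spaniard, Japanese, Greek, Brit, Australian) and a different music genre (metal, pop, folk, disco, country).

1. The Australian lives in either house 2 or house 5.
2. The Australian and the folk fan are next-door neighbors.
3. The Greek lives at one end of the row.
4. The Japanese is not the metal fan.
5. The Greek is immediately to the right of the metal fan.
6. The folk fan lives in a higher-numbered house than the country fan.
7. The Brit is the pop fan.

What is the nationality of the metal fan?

From clue 5, the Greek must be in house 5.
The metal fan is in house 4 (clue 5).
So house 2 gets Australian for nationality.
So house 3 gets folk for music genre.
The Brit is in house 1 (clue 7).
Clue 7 places the pop fan in house 1.
House 4 nationality: only Spaniard fits.
House 2 music genre: only country fits.
That leaves disco as the music genre for house 5.
That leaves Japanese as the nationality for house 3.
So: house 1 = Brit/pop, house 2 = Australian/country, house 3 = Japanese/folk, house 4 = Spaniard/metal, house 5 = Greek/disco.

Spaniard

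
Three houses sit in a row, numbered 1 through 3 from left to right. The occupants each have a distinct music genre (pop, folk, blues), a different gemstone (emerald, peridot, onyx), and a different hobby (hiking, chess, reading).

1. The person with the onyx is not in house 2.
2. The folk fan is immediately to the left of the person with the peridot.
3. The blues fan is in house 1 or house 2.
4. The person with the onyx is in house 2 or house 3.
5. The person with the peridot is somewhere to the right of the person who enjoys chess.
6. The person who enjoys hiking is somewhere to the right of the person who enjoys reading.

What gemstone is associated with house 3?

By clue 4, the person with the onyx is in house 3.
House 3's music genre must be pop (nothing else left).
That leaves emerald as the gemstone for house 1.
The only gemstone still possible for house 2 is peridot.
So house 3 gets hiking for hobby.
By clue 2, the folk fan is in house 1.
Clue 5 places the person who enjoys chess in house 1.
The only music genre still possible for house 2 is blues.
The only hobby still possible for house 2 is reading.
So: house 1 = folk/emerald/chess, house 2 = blues/peridot/reading, house 3 = pop/onyx/hiking.

onyx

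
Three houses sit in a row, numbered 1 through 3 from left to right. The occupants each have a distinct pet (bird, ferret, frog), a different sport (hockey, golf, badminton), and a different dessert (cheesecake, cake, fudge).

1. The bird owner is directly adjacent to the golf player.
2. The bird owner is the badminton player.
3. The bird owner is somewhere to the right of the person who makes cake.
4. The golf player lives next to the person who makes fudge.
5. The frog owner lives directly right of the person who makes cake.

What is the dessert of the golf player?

cheesecake

The only pet still possible for house 1 is ferret.
The bird owner is narrowed to house 2 or 3; consider each.
Placing it in house 2 leads to a contradiction, so it's in house 3.
The golf player is in house 2 (clue 1).
From clue 2, the badminton player must be in house 3.
House 2 pet: only frog fits.
The only sport still possible for house 1 is hockey.
Clue 5: the person who makes cake is in house 1.
That leaves cheesecake as the dessert for house 2.
That leaves fudge as the dessert for house 3.
So: house 1 = ferret/hockey/cake, house 2 = frog/golf/cheesecake, house 3 = bird/badminton/fudge.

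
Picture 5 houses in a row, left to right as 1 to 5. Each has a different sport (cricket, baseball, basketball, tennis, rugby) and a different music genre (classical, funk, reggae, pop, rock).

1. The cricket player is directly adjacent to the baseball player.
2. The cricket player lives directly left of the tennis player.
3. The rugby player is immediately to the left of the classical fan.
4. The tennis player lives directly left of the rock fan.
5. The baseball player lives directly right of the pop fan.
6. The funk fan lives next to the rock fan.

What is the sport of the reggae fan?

cricket

So house 5 gets basketball for sport.
The baseball player is narrowed to house 2 or 3 or 4; consider each.
Placing it in house 3 and house 4 leads to a contradiction, so it's in house 2.
By clue 5, the pop fan is in house 1.
House 4's sport must be tennis (nothing else left).
Clue 2 places the cricket player in house 3.
From clue 4, the rock fan must be in house 5.
Clue 6 places the funk fan in house 4.
House 1's sport must be rugby (nothing else left).
The only music genre still possible for house 3 is reggae.
That leaves classical as the music genre for house 2.
So: house 1 = rugby/pop, house 2 = baseball/classical, house 3 = cricket/reggae, house 4 = tennis/funk, house 5 = basketball/rock.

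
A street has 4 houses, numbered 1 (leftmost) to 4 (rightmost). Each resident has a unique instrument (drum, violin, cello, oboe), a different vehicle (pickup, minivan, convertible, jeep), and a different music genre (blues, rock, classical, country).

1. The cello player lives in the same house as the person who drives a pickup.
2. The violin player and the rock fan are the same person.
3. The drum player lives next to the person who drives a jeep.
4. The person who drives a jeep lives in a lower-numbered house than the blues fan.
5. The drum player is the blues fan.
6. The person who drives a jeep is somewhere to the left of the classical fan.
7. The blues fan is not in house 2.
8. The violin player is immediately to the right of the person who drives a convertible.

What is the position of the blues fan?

So house 1 gets country for music genre.
The only music genre still possible for house 2 is rock.
Clue 2: the violin player is in house 2.
The person who drives a convertible is in house 1 (clue 8).
That leaves oboe as the instrument for house 1.
The cello player is narrowed to house 3 or 4; consider each.
Placing it in house 3 leads to a contradiction, so it's in house 4.
Clue 1: the person who drives a pickup is in house 4.
House 3's instrument must be drum (nothing else left).
Clue 3 places the person who drives a jeep in house 2.
Clue 5: the blues fan is in house 3.
That leaves minivan as the vehicle for house 3.
House 4's music genre must be classical (nothing else left).
So: house 1 = oboe/convertible/country, house 2 = violin/jeep/rock, house 3 = drum/minivan/blues, house 4 = cello/pickup/classical.

3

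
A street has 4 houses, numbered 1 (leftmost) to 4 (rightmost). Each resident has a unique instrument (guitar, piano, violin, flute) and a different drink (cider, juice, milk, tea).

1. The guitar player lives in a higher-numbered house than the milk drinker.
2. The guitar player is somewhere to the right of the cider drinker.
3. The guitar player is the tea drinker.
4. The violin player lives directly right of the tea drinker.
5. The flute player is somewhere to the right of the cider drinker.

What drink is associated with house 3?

So house 1 gets piano for instrument.
The only drink still possible for house 4 is juice.
So house 3 gets tea for drink.
Clue 3 places the guitar player in house 3.
From clue 4, the violin player must be in house 4.
That leaves flute as the instrument for house 2.
Clue 5 places the cider drinker in house 1.
That leaves milk as the drink for house 2.
So: house 1 = piano/cider, house 2 = flute/milk, house 3 = guitar/tea, house 4 = violin/juice.

tea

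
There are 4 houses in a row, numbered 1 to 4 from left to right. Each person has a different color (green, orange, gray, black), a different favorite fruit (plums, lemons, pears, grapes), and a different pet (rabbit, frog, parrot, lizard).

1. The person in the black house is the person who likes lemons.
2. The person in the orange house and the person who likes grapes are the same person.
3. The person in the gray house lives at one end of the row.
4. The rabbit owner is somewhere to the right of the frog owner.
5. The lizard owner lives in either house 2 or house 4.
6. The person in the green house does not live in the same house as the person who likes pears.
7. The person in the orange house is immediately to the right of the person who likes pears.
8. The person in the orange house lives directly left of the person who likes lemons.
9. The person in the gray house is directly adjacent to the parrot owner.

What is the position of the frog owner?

That leaves frog as the pet for house 1.
The person in the black house is narrowed to house 3 or 4; consider each.
Placing it in house 4 leads to a contradiction, so it's in house 3.
By clue 1, the person who likes lemons is in house 3.
The person in the orange house is in house 2 (clue 8).
So house 2 gets grapes for favorite fruit.
House 4 favorite fruit: only plums fits.
From clue 6, the person in the green house must be in house 4.
The only color still possible for house 1 is gray.
House 1 favorite fruit: only pears fits.
Clue 9 places the parrot owner in house 2.
The only pet still possible for house 3 is rabbit.
So house 4 gets lizard for pet.
So: house 1 = gray/pears/frog, house 2 = orange/grapes/parrot, house 3 = black/lemons/rabbit, house 4 = green/plums/lizard.

1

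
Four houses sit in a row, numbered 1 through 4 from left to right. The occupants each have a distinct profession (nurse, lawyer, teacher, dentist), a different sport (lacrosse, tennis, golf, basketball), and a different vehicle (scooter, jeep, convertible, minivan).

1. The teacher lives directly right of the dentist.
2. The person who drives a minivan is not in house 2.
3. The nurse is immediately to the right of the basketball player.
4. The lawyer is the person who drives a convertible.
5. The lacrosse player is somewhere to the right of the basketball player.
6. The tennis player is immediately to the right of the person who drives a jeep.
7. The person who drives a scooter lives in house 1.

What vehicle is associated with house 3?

Clue 7 places the person who drives a scooter in house 1.
House 1's profession must be dentist (nothing else left).
Clue 1: the teacher is in house 2.
House 1's sport must be golf (nothing else left).
The only sport still possible for house 2 is basketball.
House 2's vehicle must be jeep (nothing else left).
The nurse is in house 3 (clue 3).
From clue 6, the tennis player must be in house 3.
House 4's profession must be lawyer (nothing else left).
House 4's sport must be lacrosse (nothing else left).
Clue 4: the person who drives a convertible is in house 4.
The only vehicle still possible for house 3 is minivan.
So: house 1 = dentist/golf/scooter, house 2 = teacher/basketball/jeep, house 3 = nurse/tennis/minivan, house 4 = lawyer/lacrosse/convertible.

minivan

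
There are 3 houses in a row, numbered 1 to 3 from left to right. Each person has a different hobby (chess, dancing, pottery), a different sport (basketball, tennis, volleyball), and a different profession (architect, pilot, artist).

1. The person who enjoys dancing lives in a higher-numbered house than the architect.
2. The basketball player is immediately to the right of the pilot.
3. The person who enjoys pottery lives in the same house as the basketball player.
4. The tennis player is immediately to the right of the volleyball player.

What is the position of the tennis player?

2

House 1's hobby must be chess (nothing else left).
House 1's sport must be volleyball (nothing else left).
House 3's profession must be artist (nothing else left).
From clue 4, the tennis player must be in house 2.
That leaves basketball as the sport for house 3.
From clue 2, the pilot must be in house 2.
Clue 3 places the person who enjoys pottery in house 3.
House 2 hobby: only dancing fits.
The only profession still possible for house 1 is architect.
So: house 1 = chess/volleyball/architect, house 2 = dancing/tennis/pilot, house 3 = pottery/basketball/artist.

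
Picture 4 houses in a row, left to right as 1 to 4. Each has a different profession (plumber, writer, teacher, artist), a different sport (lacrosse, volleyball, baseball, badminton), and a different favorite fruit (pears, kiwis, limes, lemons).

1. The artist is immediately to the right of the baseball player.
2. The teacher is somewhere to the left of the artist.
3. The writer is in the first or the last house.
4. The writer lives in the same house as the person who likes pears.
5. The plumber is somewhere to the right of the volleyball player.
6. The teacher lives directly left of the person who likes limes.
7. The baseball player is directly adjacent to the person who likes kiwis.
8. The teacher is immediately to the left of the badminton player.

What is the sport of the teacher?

baseball

The writer is narrowed to house 1 or 4; consider each.
Placing it in house 4 leads to a contradiction, so it's in house 1.
Clue 4 places the person who likes pears in house 1.
The artist is narrowed to house 3 or 4; consider each.
Placing it in house 3 leads to a contradiction, so it's in house 4.
The baseball player is in house 3 (clue 1).
The only sport still possible for house 4 is badminton.
From clue 8, the teacher must be in house 3.
That leaves plumber as the profession for house 2.
By clue 5, the volleyball player is in house 1.
Clue 6 places the person who likes limes in house 4.
The only sport still possible for house 2 is lacrosse.
So house 3 gets lemons for favorite fruit.
House 2's favorite fruit must be kiwis (nothing else left).
So: house 1 = writer/volleyball/pears, house 2 = plumber/lacrosse/kiwis, house 3 = teacher/baseball/lemons, house 4 = artist/badminton/limes.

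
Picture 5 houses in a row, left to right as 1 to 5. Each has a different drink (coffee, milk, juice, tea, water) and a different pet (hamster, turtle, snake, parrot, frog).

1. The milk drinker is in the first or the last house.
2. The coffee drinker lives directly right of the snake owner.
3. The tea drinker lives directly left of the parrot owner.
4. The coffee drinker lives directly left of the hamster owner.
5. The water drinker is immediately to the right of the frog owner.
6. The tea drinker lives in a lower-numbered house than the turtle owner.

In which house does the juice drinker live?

3

The milk drinker is narrowed to house 1 or 5; consider each.
Placing it in house 1 leads to a contradiction, so it's in house 5.
The coffee drinker is narrowed to house 2 or 3 or 4; consider each.
Placing it in house 2 and house 3 leads to a contradiction, so it's in house 4.
The snake owner is in house 3 (clue 2).
By clue 4, the hamster owner is in house 5.
House 1 pet: only frog fits.
Clue 5: the water drinker is in house 2.
The juice drinker is narrowed to house 1 or 3; consider each.
Placing it in house 1 leads to a contradiction, so it's in house 3.
House 1 drink: only tea fits.
From clue 3, the parrot owner must be in house 2.
That leaves turtle as the pet for house 4.
So: house 1 = tea/frog, house 2 = water/parrot, house 3 = juice/snake, house 4 = coffee/turtle, house 5 = milk/hamster.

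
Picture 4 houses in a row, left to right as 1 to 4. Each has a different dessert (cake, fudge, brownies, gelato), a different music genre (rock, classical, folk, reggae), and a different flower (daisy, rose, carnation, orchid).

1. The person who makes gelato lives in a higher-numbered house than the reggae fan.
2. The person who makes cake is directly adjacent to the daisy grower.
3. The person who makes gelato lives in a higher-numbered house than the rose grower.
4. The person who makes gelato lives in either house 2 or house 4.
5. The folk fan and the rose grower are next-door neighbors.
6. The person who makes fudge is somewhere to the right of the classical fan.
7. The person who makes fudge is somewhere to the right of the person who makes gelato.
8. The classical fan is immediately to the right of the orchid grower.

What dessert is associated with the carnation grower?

From clue 7, the person who makes gelato must be in house 2.
By clue 1, the reggae fan is in house 1.
The rose grower is in house 1 (clue 3).
By clue 5, the folk fan is in house 2.
House 4's music genre must be rock (nothing else left).
House 2 flower: only orchid fits.
Clue 6: the person who makes fudge is in house 4.
House 1's dessert must be brownies (nothing else left).
The only dessert still possible for house 3 is cake.
That leaves classical as the music genre for house 3.
From clue 2, the daisy grower must be in house 4.
That leaves carnation as the flower for house 3.
So: house 1 = brownies/reggae/rose, house 2 = gelato/folk/orchid, house 3 = cake/classical/carnation, house 4 = fudge/rock/daisy.

cake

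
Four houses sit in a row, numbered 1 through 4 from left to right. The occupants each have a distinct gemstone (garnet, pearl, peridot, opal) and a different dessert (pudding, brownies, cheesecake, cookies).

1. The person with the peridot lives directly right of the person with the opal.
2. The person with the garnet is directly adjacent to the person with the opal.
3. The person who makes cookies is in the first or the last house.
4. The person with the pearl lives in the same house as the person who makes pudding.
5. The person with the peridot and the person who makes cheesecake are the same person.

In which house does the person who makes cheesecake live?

3

The person who makes cookies is narrowed to house 1 or 4; consider each.
Placing it in house 4 leads to a contradiction, so it's in house 1.
The person with the opal is narrowed to house 1 or 2 or 3; consider each.
Placing it in house 1 and house 3 leads to a contradiction, so it's in house 2.
The person with the peridot is in house 3 (clue 1).
From clue 5, the person who makes cheesecake must be in house 3.
House 1's gemstone must be garnet (nothing else left).
House 4's gemstone must be pearl (nothing else left).
Clue 4 places the person who makes pudding in house 4.
The only dessert still possible for house 2 is brownies.
So: house 1 = garnet/cookies, house 2 = opal/brownies, house 3 = peridot/cheesecake, house 4 = pearl/pudding.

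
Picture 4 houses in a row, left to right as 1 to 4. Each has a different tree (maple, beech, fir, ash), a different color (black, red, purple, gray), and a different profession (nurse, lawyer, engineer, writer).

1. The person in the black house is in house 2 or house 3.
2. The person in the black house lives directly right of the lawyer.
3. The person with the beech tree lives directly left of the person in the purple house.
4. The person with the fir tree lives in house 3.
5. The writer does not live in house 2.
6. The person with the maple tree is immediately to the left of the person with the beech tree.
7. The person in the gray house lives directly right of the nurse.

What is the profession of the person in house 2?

engineer

By clue 4, the person with the fir tree is in house 3.
That leaves ash as the tree for house 4.
House 1's color must be red (nothing else left).
Clue 3: the person in the purple house is in house 3.
The person with the maple tree is in house 1 (clue 6).
So house 2 gets beech for tree.
That leaves gray as the color for house 4.
Clue 2: the lawyer is in house 1.
By clue 7, the nurse is in house 3.
That leaves black as the color for house 2.
House 2's profession must be engineer (nothing else left).
That leaves writer as the profession for house 4.
So: house 1 = maple/red/lawyer, house 2 = beech/black/engineer, house 3 = fir/purple/nurse, house 4 = ash/gray/writer.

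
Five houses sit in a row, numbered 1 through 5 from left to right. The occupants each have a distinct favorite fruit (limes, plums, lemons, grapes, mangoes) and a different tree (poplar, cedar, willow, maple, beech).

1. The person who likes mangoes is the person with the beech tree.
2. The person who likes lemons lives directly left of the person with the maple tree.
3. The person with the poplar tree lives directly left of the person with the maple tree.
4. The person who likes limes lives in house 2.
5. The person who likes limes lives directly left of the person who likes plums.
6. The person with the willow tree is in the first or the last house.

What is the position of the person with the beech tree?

4

By clue 4, the person who likes limes is in house 2.
The person who likes plums is in house 3 (clue 5).
That leaves cedar as the tree for house 3.
That leaves maple as the tree for house 2.
Clue 2 places the person who likes lemons in house 1.
The person with the poplar tree is in house 1 (clue 3).
So house 4 gets beech for tree.
The only tree still possible for house 5 is willow.
Clue 1: the person who likes mangoes is in house 4.
So house 5 gets grapes for favorite fruit.
So: house 1 = lemons/poplar, house 2 = limes/maple, house 3 = plums/cedar, house 4 = mangoes/beech, house 5 = grapes/willow.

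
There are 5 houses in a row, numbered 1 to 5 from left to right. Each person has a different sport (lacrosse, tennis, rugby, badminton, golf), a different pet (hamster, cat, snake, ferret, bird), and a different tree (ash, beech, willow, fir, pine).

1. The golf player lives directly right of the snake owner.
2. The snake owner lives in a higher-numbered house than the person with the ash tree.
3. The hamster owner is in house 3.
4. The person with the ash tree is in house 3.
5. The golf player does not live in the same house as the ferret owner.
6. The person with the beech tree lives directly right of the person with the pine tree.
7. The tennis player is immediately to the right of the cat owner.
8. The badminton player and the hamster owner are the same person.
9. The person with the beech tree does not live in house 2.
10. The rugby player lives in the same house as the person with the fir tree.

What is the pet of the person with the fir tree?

Clue 3: the hamster owner is in house 3.
Clue 4: the person with the ash tree is in house 3.
By clue 8, the badminton player is in house 3.
Clue 1: the golf player is in house 5.
Clue 1 places the snake owner in house 4.
By clue 6, the person with the beech tree is in house 5.
Clue 6: the person with the pine tree is in house 4.
House 5's pet must be bird (nothing else left).
House 1 sport: only rugby fits.
The only sport still possible for house 2 is tennis.
So house 4 gets lacrosse for sport.
So house 1 gets cat for pet.
That leaves ferret as the pet for house 2.
By clue 10, the person with the fir tree is in house 1.
House 2's tree must be willow (nothing else left).
So: house 1 = rugby/cat/fir, house 2 = tennis/ferret/willow, house 3 = badminton/hamster/ash, house 4 = lacrosse/snake/pine, house 5 = golf/bird/beech.

cat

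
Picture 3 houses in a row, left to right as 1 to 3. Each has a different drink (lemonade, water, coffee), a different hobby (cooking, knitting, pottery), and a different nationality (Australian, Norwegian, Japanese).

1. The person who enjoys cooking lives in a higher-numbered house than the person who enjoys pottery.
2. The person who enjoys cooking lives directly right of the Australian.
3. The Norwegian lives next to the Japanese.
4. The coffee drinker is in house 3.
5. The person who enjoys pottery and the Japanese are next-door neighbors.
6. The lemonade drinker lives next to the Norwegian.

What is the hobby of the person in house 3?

knitting

By clue 4, the coffee drinker is in house 3.
The lemonade drinker is narrowed to house 1 or 2; consider each.
Placing it in house 1 leads to a contradiction, so it's in house 2.
So house 1 gets water for drink.
From clue 3, the Japanese must be in house 2.
Clue 5: the person who enjoys pottery is in house 1.
So house 3 gets Norwegian for nationality.
Clue 2 places the person who enjoys cooking in house 2.
House 3 hobby: only knitting fits.
House 1 nationality: only Australian fits.
So: house 1 = water/pottery/Australian, house 2 = lemonade/cooking/Japanese, house 3 = coffee/knitting/Norwegian.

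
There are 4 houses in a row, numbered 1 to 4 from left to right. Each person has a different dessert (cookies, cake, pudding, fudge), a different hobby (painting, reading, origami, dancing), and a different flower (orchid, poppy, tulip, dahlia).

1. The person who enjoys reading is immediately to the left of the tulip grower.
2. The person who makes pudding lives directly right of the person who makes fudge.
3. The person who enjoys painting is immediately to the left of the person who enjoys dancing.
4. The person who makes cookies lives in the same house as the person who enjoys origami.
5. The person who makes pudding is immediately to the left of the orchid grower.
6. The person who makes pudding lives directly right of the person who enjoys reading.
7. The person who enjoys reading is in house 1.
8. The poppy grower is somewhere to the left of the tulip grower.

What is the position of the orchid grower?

3

The person who enjoys reading is in house 1 (clue 7).
The tulip grower is in house 2 (clue 1).
The person who makes pudding is in house 2 (clue 6).
Clue 8 places the poppy grower in house 1.
The only dessert still possible for house 1 is fudge.
Clue 5 places the orchid grower in house 3.
So house 2 gets painting for hobby.
House 4's flower must be dahlia (nothing else left).
The person who enjoys dancing is in house 3 (clue 3).
So house 4 gets origami for hobby.
Clue 4 places the person who makes cookies in house 4.
That leaves cake as the dessert for house 3.
So: house 1 = fudge/reading/poppy, house 2 = pudding/painting/tulip, house 3 = cake/dancing/orchid, house 4 = cookies/origami/dahlia.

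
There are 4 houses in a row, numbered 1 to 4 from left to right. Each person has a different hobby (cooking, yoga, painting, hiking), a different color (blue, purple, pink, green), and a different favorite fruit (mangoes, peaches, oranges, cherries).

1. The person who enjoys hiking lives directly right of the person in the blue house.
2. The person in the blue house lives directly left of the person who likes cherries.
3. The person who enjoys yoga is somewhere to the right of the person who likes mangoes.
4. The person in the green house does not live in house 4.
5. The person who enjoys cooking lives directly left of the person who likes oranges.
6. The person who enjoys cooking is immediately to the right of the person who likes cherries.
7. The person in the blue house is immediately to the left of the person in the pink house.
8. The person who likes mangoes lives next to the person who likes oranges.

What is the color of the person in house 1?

Clue 6: the person who enjoys cooking is in house 3.
Clue 6: the person who likes cherries is in house 2.
So house 1 gets painting for hobby.
Clue 2 places the person in the blue house in house 1.
By clue 5, the person who likes oranges is in house 4.
The person in the pink house is in house 2 (clue 7).
Clue 8 places the person who likes mangoes in house 3.
That leaves green as the color for house 3.
House 4's color must be purple (nothing else left).
House 1 favorite fruit: only peaches fits.
By clue 1, the person who enjoys hiking is in house 2.
The person who enjoys yoga is in house 4 (clue 3).
So: house 1 = painting/blue/peaches, house 2 = hiking/pink/cherries, house 3 = cooking/green/mangoes, house 4 = yoga/purple/oranges.

blue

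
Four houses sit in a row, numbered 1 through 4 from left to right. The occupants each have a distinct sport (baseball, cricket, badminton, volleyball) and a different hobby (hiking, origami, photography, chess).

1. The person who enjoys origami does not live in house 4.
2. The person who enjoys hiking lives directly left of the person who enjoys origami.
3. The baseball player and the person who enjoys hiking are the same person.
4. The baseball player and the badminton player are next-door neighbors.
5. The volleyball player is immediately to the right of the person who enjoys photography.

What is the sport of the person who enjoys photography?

That leaves chess as the hobby for house 4.
The baseball player is narrowed to house 1 or 2; consider each.
Placing it in house 2 leads to a contradiction, so it's in house 1.
By clue 3, the person who enjoys hiking is in house 1.
The badminton player is in house 2 (clue 4).
From clue 2, the person who enjoys origami must be in house 2.
House 3 hobby: only photography fits.
By clue 5, the volleyball player is in house 4.
So house 3 gets cricket for sport.
So: house 1 = baseball/hiking, house 2 = badminton/origami, house 3 = cricket/photography, house 4 = volleyball/chess.

cricket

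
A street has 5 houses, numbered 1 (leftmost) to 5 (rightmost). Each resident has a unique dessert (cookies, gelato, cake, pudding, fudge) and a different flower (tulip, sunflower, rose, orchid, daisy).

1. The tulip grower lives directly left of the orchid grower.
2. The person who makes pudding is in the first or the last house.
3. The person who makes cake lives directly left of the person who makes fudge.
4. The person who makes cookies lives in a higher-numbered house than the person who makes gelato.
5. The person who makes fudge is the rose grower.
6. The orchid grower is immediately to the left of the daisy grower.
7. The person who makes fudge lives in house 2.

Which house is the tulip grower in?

3

Clue 7: the person who makes fudge is in house 2.
Clue 3 places the person who makes cake in house 1.
The rose grower is in house 2 (clue 5).
That leaves pudding as the dessert for house 5.
By clue 1, the tulip grower is in house 3.
The orchid grower is in house 4 (clue 1).
Clue 4 places the person who makes cookies in house 4.
Clue 4 places the person who makes gelato in house 3.
From clue 6, the daisy grower must be in house 5.
House 1 flower: only sunflower fits.
So: house 1 = cake/sunflower, house 2 = fudge/rose, house 3 = gelato/tulip, house 4 = cookies/orchid, house 5 = pudding/daisy.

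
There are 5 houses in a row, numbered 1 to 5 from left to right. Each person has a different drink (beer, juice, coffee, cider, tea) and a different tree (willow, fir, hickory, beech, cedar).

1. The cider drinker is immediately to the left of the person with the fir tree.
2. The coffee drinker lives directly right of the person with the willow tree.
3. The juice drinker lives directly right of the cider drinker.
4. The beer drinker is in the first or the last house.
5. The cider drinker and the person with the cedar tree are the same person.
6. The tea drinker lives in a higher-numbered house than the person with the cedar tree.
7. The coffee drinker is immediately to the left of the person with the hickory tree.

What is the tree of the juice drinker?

fir

The beer drinker is narrowed to house 1 or 5; consider each.
Placing it in house 1 leads to a contradiction, so it's in house 5.
House 1's drink must be cider (nothing else left).
By clue 1, the person with the fir tree is in house 2.
From clue 3, the juice drinker must be in house 2.
The person with the cedar tree is in house 1 (clue 5).
The coffee drinker is in house 4 (clue 2).
Clue 7: the person with the hickory tree is in house 5.
The only drink still possible for house 3 is tea.
House 3's tree must be willow (nothing else left).
House 4's tree must be beech (nothing else left).
So: house 1 = cider/cedar, house 2 = juice/fir, house 3 = tea/willow, house 4 = coffee/beech, house 5 = beer/hickory.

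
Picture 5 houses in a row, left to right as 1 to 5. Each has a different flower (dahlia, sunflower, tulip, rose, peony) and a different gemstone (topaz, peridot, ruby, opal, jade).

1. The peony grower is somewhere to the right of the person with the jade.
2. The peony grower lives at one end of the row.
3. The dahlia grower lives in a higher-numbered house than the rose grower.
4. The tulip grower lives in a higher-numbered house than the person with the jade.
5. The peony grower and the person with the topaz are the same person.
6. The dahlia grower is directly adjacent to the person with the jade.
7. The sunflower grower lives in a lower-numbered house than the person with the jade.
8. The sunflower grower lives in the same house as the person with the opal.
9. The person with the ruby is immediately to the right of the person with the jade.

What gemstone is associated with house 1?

Clue 2: the peony grower is in house 5.
By clue 5, the person with the topaz is in house 5.
The sunflower grower is narrowed to house 1 or 2; consider each.
Placing it in house 2 leads to a contradiction, so it's in house 1.
By clue 8, the person with the opal is in house 1.
The only flower still possible for house 2 is rose.
The dahlia grower is narrowed to house 3 or 4; consider each.
Placing it in house 4 leads to a contradiction, so it's in house 3.
Clue 6: the person with the jade is in house 2.
By clue 9, the person with the ruby is in house 3.
House 4's flower must be tulip (nothing else left).
The only gemstone still possible for house 4 is peridot.
So: house 1 = sunflower/opal, house 2 = rose/jade, house 3 = dahlia/ruby, house 4 = tulip/peridot, house 5 = peony/topaz.

opal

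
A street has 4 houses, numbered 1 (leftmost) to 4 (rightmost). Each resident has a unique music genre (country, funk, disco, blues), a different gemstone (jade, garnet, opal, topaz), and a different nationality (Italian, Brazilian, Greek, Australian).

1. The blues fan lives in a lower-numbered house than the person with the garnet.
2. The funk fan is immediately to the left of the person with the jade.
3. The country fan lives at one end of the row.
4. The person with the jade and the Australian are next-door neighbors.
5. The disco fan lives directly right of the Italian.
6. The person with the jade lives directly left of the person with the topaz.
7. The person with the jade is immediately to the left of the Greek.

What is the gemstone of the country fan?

So house 1 gets opal for gemstone.
The country fan is narrowed to house 1 or 4; consider each.
Placing it in house 1 leads to a contradiction, so it's in house 4.
The disco fan is narrowed to house 2 or 3; consider each.
Placing it in house 2 leads to a contradiction, so it's in house 3.
Clue 5: the Italian is in house 2.
The blues fan is narrowed to house 1 or 2; consider each.
Placing it in house 1 leads to a contradiction, so it's in house 2.
House 1 music genre: only funk fits.
So house 2 gets jade for gemstone.
From clue 6, the person with the topaz must be in house 3.
The Greek is in house 3 (clue 7).
So house 4 gets garnet for gemstone.
That leaves Australian as the nationality for house 1.
That leaves Brazilian as the nationality for house 4.
So: house 1 = funk/opal/Australian, house 2 = blues/jade/Italian, house 3 = disco/topaz/Greek, house 4 = country/garnet/Brazilian.

garnet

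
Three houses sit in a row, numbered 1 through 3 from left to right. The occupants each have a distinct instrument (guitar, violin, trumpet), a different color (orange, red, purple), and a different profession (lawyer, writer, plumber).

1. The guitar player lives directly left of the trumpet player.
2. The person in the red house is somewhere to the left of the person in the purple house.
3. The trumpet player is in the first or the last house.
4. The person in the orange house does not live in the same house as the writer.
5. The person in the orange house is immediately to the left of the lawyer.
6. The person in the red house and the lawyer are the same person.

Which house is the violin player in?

1

By clue 3, the trumpet player is in house 3.
By clue 6, the person in the red house is in house 2.
The lawyer is in house 2 (clue 6).
The only color still possible for house 1 is orange.
That leaves purple as the color for house 3.
The guitar player is in house 2 (clue 1).
By clue 4, the writer is in house 3.
House 1's instrument must be violin (nothing else left).
House 1 profession: only plumber fits.
So: house 1 = violin/orange/plumber, house 2 = guitar/red/lawyer, house 3 = trumpet/purple/writer.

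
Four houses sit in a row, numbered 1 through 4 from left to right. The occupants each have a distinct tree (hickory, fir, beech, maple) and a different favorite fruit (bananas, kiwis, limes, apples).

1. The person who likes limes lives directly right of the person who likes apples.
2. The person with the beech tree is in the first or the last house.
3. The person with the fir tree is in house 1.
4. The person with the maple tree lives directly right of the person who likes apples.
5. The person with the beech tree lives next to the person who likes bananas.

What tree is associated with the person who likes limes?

The person with the fir tree is in house 1 (clue 3).
House 4's tree must be beech (nothing else left).
Clue 5: the person who likes bananas is in house 3.
From clue 1, the person who likes limes must be in house 2.
The person who likes apples is in house 1 (clue 1).
The person with the maple tree is in house 2 (clue 4).
That leaves hickory as the tree for house 3.
The only favorite fruit still possible for house 4 is kiwis.
So: house 1 = fir/apples, house 2 = maple/limes, house 3 = hickory/bananas, house 4 = beech/kiwis.

maple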